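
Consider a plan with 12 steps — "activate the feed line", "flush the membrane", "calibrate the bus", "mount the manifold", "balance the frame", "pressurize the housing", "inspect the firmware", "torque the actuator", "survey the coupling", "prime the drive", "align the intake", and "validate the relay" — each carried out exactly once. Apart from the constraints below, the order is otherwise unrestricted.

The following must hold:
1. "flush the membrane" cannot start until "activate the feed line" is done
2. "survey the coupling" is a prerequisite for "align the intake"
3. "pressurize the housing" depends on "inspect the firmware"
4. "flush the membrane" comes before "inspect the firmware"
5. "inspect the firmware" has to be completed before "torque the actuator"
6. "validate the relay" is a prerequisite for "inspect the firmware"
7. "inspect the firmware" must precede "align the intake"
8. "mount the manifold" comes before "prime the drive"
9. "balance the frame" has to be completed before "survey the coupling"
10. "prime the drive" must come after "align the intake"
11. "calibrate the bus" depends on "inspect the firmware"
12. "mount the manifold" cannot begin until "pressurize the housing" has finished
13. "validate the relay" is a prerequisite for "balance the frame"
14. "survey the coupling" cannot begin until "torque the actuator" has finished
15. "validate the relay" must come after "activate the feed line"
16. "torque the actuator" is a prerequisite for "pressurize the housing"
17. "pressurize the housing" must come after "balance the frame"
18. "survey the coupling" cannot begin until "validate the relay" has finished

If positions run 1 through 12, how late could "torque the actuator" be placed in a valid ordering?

Every step that must follow "torque the actuator" has to come after it. Tracing all chains starting from "torque the actuator", those steps are: "mount the manifold", "pressurize the housing", "survey the coupling", "prime the drive", "align the intake" — 5 in total.
So at least 5 steps follow "torque the actuator", putting "torque the actuator" no later than position 7. That position is achievable by scheduling everything else first.

7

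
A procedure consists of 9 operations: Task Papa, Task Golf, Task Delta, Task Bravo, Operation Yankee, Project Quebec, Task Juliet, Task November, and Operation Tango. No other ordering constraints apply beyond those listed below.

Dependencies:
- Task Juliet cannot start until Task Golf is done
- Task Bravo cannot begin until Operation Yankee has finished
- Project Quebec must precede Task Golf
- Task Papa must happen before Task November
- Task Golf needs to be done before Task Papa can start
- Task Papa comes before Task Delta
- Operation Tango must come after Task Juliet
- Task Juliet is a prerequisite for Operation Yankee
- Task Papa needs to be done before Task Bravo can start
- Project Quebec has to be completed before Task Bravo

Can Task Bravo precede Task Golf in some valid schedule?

No

The constraints give a chain Task Golf → Task Papa → Task Bravo, which forces Task Golf before Task Bravo.
Hence Task Bravo can never be scheduled before Task Golf.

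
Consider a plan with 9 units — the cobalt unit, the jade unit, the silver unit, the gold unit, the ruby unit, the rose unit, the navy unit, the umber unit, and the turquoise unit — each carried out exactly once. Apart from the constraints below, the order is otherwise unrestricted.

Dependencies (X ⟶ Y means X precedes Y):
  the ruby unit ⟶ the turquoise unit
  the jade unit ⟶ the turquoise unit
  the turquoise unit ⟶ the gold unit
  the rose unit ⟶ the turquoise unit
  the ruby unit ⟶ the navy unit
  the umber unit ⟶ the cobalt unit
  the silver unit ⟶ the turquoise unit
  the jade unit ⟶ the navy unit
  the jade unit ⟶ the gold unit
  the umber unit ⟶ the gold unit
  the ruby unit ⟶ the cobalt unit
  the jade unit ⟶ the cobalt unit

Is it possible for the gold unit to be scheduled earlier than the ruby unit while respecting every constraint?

There is a dependency chain the ruby unit → the turquoise unit → the gold unit, so the gold unit always comes after the ruby unit.
So no valid ordering can have the gold unit before the ruby unit.

No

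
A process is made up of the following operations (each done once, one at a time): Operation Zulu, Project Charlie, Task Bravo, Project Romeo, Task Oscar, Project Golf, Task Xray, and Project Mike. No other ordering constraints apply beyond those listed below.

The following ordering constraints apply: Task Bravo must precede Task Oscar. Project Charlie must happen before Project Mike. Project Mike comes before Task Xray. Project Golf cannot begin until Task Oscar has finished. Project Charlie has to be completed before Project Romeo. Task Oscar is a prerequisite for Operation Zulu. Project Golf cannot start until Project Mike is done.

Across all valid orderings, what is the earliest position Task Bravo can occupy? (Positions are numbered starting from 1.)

No constraint forces any other operation before Task Bravo, so it can be placed first.

1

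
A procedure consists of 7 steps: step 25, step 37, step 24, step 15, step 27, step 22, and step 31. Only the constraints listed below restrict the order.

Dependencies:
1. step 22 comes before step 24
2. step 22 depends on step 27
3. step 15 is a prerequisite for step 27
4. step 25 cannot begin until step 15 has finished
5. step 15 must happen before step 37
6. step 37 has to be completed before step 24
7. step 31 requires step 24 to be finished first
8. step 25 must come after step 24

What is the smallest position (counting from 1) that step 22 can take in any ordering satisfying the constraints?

3

The steps that are forced before step 22, directly or transitively, are step 15, step 27. That's 2 steps.
With 2 mandatory predecessors, the earliest step 22 can sit is position 2+1 = 3, and placing just those 2 first achieves it.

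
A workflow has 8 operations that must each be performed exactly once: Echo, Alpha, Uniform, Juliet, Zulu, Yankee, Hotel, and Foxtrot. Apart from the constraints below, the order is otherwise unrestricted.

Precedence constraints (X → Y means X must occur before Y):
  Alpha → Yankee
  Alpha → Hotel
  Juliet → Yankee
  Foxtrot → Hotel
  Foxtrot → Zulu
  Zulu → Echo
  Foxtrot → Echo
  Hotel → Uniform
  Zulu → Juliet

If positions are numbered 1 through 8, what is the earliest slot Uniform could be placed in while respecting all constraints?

4

Every operation that must precede Uniform has to come before it. Tracing all chains that end at Uniform, those operations are: Alpha, Hotel, Foxtrot — 3 in total.
So at minimum 3 operations come before Uniform, putting Uniform no earlier than position 4. That position is achievable by scheduling exactly those predecessors first.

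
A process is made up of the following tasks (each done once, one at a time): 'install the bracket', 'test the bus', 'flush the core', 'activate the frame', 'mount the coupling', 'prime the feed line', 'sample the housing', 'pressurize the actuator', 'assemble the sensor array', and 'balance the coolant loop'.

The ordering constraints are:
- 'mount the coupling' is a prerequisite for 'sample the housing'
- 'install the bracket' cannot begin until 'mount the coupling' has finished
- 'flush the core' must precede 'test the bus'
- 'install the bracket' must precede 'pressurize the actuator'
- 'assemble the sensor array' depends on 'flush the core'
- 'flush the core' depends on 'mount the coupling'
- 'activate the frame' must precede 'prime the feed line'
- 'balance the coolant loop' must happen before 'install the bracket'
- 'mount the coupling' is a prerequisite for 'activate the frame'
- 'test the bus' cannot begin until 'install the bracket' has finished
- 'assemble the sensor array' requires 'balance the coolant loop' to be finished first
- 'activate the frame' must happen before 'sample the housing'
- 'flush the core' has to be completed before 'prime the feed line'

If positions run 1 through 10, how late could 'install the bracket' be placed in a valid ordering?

8

Following every chain forward from 'install the bracket', the tasks that must come later are 'test the bus', 'pressurize the actuator' — 2 of them.
So at least 2 tasks follow 'install the bracket', putting 'install the bracket' no later than position 8. That position is achievable by scheduling everything else first.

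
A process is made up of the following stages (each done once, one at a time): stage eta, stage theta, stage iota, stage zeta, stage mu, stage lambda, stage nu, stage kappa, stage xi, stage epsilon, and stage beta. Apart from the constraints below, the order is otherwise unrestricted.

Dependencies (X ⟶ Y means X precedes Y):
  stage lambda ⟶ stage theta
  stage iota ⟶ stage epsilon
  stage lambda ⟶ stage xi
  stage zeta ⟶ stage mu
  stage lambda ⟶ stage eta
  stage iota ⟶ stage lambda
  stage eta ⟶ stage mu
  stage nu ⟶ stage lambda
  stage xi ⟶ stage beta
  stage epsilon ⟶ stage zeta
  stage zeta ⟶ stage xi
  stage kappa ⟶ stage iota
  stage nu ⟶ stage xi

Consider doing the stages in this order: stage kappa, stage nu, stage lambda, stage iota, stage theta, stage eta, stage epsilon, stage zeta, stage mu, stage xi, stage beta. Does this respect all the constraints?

No

The sequence places stage lambda ahead of stage iota.
That contradicts the constraint that stage iota must precede stage lambda.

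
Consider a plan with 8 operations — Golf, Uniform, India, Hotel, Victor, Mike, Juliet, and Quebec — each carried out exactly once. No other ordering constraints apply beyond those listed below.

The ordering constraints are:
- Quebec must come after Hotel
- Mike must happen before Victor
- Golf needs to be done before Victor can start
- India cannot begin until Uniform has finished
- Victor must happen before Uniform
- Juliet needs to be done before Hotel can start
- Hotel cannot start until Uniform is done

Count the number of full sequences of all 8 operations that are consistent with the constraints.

32

The operations with no prerequisites are Golf, Mike, Juliet; any of them can be placed first.
Systematically extending each partial ordering one operation at a time and counting, there are 32 complete orderings.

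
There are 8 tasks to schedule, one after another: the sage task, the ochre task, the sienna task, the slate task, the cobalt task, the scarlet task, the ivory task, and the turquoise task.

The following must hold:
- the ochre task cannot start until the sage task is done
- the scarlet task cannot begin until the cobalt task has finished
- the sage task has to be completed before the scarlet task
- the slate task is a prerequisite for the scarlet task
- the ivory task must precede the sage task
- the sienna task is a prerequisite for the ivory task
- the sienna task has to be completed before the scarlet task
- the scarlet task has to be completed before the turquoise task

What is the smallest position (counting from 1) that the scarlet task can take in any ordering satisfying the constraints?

Every task that must precede the scarlet task has to come before it. Tracing all chains that end at the scarlet task, those tasks are: the sage task, the sienna task, the slate task, the cobalt task, the ivory task — 5 in total.
With 5 mandatory predecessors, the earliest the scarlet task can sit is position 5+1 = 6, and placing just those 5 first achieves it.

6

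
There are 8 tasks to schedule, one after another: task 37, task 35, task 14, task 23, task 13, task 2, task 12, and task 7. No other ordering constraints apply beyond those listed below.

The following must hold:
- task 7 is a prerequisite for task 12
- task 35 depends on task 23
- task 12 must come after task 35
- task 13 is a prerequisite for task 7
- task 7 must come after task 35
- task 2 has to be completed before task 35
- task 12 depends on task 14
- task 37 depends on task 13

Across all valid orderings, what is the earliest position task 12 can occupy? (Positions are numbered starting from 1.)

The tasks that are forced before task 12, directly or transitively, are task 35, task 14, task 23, task 13, task 2, task 7. That's 6 tasks.
With 6 mandatory predecessors, the earliest task 12 can sit is position 6+1 = 7, and placing just those 6 first achieves it.

7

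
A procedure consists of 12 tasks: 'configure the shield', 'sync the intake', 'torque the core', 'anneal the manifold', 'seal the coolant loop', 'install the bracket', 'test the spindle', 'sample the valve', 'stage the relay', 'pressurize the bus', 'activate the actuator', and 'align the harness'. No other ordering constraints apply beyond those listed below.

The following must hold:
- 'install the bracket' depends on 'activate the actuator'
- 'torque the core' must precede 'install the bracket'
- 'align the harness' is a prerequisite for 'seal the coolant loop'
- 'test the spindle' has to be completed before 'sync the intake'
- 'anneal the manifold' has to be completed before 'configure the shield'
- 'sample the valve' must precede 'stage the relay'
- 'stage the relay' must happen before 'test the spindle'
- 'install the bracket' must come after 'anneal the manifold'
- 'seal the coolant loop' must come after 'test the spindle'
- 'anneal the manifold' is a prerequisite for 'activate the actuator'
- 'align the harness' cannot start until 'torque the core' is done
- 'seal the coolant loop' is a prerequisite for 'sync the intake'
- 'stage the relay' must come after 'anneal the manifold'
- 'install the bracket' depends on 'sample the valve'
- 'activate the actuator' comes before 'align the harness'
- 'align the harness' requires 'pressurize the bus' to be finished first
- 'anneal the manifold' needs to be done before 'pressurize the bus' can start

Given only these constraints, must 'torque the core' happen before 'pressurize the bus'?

No chain of constraints connects 'torque the core' to 'pressurize the bus' in either direction.
So 'torque the core' can come before 'pressurize the bus' or after — it is not forced.

No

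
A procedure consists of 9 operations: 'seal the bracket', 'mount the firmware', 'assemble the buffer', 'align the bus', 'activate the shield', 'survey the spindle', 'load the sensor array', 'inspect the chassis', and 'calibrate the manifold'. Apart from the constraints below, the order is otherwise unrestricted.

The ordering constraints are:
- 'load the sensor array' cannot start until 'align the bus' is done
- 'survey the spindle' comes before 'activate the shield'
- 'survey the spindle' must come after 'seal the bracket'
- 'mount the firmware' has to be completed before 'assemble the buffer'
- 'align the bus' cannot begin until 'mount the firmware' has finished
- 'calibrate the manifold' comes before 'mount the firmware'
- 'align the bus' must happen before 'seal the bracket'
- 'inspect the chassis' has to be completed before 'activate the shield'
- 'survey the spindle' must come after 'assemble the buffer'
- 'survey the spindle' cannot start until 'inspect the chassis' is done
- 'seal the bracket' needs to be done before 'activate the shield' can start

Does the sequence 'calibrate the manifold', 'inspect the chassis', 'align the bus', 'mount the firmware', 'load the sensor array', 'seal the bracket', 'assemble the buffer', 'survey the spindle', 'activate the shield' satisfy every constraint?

No

Here 'mount the firmware' comes after 'align the bus'.
That contradicts the constraint that 'mount the firmware' must precede 'align the bus'.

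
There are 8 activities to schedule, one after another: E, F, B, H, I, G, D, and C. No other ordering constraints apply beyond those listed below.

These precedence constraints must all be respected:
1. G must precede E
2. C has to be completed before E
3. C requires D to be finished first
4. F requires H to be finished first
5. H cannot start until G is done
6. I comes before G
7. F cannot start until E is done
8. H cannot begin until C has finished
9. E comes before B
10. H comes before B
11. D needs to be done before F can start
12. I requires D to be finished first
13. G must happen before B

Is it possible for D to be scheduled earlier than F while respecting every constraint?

D is actually forced before F by the constraints, so certainly some valid ordering has D first.

Yes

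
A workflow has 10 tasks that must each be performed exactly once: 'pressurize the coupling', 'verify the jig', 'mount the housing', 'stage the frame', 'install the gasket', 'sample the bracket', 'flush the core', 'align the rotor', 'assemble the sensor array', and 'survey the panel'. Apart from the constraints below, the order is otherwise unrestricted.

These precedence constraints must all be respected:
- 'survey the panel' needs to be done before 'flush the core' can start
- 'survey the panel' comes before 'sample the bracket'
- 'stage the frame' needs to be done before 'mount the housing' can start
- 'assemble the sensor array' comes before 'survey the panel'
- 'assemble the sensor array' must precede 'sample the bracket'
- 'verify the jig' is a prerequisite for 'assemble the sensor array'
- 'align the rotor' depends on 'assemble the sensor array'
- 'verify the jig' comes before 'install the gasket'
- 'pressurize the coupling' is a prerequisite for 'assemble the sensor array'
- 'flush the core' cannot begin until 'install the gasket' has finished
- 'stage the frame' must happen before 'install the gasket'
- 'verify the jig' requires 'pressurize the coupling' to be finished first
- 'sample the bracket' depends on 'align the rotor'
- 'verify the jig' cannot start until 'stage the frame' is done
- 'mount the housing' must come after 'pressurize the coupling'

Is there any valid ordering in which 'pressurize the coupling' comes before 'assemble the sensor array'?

The constraints force 'pressurize the coupling' before 'assemble the sensor array', so yes — every valid ordering has 'pressurize the coupling' earlier.

Yes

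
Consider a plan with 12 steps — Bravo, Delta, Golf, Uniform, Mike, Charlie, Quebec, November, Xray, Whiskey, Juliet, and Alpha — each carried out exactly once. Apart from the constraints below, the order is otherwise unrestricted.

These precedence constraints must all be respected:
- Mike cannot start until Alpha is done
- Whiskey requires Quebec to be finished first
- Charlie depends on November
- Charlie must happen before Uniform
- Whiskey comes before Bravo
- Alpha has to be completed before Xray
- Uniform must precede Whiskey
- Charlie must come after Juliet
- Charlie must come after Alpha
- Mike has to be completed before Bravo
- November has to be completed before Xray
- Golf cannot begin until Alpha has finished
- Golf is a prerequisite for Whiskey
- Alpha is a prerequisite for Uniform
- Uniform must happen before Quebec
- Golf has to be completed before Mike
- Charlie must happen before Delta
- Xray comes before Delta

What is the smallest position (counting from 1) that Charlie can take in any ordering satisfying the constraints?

Every step that must precede Charlie has to come before it. Tracing all chains that end at Charlie, those steps are: November, Juliet, Alpha — 3 in total.
So at minimum 3 steps come before Charlie, putting Charlie no earlier than position 4. That position is achievable by scheduling exactly those predecessors first.

4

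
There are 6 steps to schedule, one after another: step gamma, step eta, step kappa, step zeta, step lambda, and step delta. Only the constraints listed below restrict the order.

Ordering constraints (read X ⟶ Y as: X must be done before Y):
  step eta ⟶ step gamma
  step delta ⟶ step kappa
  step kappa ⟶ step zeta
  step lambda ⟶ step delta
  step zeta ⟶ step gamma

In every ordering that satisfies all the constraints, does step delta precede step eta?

No

No chain of constraints connects step delta to step eta in either direction.
A valid ordering placing step eta before step delta exists, so the answer is no.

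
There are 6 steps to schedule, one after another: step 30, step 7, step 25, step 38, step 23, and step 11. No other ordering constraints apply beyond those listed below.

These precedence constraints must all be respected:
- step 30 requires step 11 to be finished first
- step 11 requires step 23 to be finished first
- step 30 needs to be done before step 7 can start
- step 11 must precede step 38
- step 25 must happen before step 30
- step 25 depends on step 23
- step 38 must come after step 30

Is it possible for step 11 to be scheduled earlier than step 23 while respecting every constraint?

No

Following step 23 → step 11, step 23 must precede step 11 in every valid ordering.
So no valid ordering can have step 11 before step 23.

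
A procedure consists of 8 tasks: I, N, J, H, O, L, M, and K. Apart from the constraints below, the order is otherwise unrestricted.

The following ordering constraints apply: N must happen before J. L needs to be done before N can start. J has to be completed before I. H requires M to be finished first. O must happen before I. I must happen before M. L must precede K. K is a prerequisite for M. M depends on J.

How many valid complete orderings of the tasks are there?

2 tasks have no prerequisites (O, L), so any of them could come first.
Enumerating by repeatedly choosing an available task (one whose prerequisites are all placed) gives 19 distinct complete orderings.

19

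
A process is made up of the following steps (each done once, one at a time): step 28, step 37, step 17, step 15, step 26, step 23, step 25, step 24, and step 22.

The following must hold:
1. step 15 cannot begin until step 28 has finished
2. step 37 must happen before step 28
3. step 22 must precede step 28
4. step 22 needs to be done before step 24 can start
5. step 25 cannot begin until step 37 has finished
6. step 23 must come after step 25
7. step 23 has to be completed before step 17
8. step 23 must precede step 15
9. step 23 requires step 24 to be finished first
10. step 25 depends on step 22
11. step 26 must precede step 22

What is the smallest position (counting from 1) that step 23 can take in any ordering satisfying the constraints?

6

Working backwards through the constraints from step 23, its full set of required predecessors is step 37, step 26, step 25, step 24, step 22 — 5 of them.
With 5 mandatory predecessors, the earliest step 23 can sit is position 5+1 = 6, and placing just those 5 first achieves it.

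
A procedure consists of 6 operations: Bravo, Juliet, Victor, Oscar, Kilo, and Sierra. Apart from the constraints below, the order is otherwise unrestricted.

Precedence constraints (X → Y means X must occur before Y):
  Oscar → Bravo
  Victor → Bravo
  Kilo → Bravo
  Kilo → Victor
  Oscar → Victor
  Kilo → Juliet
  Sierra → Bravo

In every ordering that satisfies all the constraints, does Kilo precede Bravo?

Yes

There is a constraint chain Kilo → Bravo.
So Kilo must precede Bravo in any valid ordering.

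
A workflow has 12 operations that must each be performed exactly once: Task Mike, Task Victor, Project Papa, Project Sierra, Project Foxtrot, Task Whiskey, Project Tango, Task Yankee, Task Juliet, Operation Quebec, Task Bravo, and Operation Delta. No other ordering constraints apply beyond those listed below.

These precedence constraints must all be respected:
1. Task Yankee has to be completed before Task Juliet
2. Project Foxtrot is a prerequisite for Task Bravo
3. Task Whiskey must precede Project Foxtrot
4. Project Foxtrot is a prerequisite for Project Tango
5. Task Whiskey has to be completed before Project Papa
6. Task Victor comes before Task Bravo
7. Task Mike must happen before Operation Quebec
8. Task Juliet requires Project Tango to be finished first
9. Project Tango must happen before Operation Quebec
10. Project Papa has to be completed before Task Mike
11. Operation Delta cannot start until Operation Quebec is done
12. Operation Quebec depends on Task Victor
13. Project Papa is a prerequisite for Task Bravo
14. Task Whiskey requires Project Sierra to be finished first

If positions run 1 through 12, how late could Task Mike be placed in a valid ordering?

Every operation that must follow Task Mike has to come after it. Tracing all chains starting from Task Mike, those operations are: Operation Quebec, Operation Delta — 2 in total.
So at least 2 operations follow Task Mike, putting Task Mike no later than position 10. That position is achievable by scheduling everything else first.

10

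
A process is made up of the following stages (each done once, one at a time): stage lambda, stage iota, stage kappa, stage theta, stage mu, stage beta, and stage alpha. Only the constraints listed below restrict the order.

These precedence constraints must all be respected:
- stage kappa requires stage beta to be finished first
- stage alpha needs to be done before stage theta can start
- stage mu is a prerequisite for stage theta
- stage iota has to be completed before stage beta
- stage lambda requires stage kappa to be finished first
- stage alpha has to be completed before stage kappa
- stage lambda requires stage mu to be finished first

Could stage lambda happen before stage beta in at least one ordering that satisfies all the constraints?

No

Following stage beta → stage kappa → stage lambda, stage beta must precede stage lambda in every valid ordering.
So no valid ordering can have stage lambda before stage beta.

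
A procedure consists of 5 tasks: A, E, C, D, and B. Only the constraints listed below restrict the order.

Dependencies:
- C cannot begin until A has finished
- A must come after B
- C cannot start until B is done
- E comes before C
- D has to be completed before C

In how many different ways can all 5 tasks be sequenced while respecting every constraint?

3 tasks have no prerequisites (E, D, B), so any of them could come first.
Counting all ways to extend the partial order to a total order gives 12.

12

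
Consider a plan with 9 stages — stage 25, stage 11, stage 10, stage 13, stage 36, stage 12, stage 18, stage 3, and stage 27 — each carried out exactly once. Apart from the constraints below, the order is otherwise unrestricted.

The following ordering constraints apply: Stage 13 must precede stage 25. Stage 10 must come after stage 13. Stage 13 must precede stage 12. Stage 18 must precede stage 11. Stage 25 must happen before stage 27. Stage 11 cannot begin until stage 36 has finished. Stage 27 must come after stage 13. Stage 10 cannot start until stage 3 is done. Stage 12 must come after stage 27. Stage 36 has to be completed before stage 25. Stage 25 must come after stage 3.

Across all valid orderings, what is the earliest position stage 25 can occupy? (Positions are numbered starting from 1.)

Working backwards through the constraints from stage 25, its full set of required predecessors is stage 13, stage 36, stage 3 — 3 of them.
So at minimum 3 stages come before stage 25, putting stage 25 no earlier than position 4. That position is achievable by scheduling exactly those predecessors first.

4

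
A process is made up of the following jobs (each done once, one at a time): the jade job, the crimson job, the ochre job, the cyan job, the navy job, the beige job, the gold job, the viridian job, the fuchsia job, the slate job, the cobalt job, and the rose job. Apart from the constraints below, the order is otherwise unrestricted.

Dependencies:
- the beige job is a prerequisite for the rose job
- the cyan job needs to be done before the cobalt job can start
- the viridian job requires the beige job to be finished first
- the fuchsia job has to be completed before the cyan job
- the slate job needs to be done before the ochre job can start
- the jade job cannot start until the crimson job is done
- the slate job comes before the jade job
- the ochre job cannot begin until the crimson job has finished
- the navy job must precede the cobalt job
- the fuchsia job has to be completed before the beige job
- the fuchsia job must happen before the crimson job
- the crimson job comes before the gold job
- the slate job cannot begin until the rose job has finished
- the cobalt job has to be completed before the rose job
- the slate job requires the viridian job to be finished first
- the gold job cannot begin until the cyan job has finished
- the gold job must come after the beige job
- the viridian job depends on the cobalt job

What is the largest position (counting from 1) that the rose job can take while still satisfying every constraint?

Following every chain forward from the rose job, the jobs that must come later are the jade job, the ochre job, the slate job — 3 of them.
With 3 mandatory successors out of 12 jobs total, the latest slot for the rose job is 12−3 = 9, and it's reachable by doing all non-successors before the rose job.

9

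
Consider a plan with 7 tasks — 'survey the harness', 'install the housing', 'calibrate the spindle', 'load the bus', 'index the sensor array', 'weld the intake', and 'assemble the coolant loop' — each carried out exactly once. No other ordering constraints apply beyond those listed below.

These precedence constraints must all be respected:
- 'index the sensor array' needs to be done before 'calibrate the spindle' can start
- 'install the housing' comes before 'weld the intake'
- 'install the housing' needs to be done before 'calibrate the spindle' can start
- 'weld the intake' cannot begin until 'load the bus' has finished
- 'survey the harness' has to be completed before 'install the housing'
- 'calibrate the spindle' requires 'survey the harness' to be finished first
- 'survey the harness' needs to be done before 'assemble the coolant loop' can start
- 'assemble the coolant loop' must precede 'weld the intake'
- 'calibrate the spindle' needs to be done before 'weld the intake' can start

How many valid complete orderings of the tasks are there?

66

3 tasks have no prerequisites ('survey the harness', 'load the bus', 'index the sensor array'), so any of them could come first.
Enumerating by repeatedly choosing an available task (one whose prerequisites are all placed) gives 66 distinct complete orderings.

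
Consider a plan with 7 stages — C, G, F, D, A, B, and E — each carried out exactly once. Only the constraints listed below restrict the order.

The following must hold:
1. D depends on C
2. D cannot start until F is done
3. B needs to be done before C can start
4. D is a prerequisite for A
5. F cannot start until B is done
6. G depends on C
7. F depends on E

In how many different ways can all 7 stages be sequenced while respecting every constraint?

2 stages have no prerequisites (B, E), so any of them could come first.
Systematically extending each partial ordering one stage at a time and counting, there are 19 complete orderings.

19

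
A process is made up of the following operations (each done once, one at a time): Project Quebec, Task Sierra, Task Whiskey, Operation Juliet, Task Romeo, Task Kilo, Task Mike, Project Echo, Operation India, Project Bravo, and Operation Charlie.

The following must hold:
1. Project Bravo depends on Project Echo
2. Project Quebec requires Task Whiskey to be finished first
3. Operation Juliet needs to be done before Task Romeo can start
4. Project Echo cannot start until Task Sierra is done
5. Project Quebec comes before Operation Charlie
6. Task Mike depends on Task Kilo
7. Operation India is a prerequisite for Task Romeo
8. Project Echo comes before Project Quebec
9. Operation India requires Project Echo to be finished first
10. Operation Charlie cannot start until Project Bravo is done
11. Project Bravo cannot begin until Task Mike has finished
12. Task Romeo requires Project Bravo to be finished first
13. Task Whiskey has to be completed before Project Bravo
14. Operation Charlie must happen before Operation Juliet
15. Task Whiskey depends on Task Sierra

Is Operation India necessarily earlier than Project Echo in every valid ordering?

No

The constraints actually force Project Echo before Operation India (via Project Echo → Operation India), not the other way around.
So Operation India never precedes Project Echo.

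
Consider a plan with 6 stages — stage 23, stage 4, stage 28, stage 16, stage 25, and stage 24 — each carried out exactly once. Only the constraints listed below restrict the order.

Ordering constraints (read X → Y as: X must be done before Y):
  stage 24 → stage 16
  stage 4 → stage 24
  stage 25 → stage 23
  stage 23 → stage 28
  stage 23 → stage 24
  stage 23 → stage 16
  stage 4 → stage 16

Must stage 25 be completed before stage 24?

Yes

There is a constraint chain stage 25 → stage 23 → stage 24.
So stage 25 must precede stage 24 in any valid ordering.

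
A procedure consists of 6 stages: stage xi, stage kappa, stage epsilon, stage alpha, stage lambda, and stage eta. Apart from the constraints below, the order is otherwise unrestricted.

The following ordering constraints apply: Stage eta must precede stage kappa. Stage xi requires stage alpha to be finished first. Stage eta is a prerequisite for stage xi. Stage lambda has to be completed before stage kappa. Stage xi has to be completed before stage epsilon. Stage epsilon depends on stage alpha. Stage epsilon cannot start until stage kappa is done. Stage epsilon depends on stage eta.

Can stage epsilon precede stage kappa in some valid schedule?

No

The constraints give a chain stage kappa → stage epsilon, which forces stage kappa before stage epsilon.
Hence stage epsilon can never be scheduled before stage kappa.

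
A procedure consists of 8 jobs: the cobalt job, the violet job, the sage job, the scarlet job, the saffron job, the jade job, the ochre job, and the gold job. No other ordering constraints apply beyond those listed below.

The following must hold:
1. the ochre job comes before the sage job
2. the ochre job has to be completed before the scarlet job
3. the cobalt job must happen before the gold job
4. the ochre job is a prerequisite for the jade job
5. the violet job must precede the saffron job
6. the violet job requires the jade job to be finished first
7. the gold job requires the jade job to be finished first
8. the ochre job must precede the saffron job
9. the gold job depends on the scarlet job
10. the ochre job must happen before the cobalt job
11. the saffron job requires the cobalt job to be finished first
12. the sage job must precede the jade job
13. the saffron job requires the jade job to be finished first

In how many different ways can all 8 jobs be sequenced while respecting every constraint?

Only the ochre job has no prerequisites, so it must go first.
Enumerating by repeatedly choosing an available job (one whose prerequisites are all placed) gives 56 distinct complete orderings.

56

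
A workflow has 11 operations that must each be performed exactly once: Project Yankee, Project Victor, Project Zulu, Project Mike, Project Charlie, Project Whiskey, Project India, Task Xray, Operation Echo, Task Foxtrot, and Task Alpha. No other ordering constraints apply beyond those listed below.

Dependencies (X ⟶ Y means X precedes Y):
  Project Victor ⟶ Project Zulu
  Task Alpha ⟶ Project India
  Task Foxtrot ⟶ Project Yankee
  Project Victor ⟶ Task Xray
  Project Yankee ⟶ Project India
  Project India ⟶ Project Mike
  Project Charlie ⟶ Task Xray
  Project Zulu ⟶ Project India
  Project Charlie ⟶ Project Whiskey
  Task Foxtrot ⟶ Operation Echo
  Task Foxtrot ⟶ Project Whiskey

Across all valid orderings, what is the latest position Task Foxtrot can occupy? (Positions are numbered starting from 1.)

The operations that are forced after Task Foxtrot, directly or by a chain of constraints, are Project Yankee, Project Mike, Project Whiskey, Project India, Operation Echo. That's 5 operations.
So at least 5 operations follow Task Foxtrot, putting Task Foxtrot no later than position 6. That position is achievable by scheduling everything else first.

6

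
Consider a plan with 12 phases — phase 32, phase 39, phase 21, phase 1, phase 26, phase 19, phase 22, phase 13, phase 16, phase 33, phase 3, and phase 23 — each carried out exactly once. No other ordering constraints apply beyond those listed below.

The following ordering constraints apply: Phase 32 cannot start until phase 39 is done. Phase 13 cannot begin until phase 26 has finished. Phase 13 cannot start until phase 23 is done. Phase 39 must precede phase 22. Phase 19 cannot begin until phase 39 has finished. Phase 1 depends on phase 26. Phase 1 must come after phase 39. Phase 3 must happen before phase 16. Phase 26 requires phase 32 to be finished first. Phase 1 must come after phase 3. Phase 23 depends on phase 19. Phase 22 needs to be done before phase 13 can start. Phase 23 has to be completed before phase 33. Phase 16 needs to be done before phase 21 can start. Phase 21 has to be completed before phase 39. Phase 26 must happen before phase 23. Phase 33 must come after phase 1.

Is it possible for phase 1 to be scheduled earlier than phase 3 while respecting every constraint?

No

There is a dependency chain phase 3 → phase 1, so phase 1 always comes after phase 3.
Hence phase 1 can never be scheduled before phase 3.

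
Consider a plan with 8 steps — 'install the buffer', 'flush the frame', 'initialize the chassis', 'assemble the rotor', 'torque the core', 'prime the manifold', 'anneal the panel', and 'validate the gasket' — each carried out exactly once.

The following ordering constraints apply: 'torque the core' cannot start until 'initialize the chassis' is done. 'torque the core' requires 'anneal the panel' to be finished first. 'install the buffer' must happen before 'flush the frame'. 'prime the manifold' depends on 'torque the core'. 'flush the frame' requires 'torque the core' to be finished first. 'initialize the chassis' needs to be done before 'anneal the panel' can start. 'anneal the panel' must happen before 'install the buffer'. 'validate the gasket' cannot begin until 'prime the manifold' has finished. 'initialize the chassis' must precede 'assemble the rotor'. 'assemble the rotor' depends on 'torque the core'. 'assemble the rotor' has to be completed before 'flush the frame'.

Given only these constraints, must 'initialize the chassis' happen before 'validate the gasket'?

Tracing the constraints gives a chain: 'initialize the chassis' → 'torque the core' → 'prime the manifold' → 'validate the gasket'.
So 'initialize the chassis' must precede 'validate the gasket' in any valid ordering.

Yes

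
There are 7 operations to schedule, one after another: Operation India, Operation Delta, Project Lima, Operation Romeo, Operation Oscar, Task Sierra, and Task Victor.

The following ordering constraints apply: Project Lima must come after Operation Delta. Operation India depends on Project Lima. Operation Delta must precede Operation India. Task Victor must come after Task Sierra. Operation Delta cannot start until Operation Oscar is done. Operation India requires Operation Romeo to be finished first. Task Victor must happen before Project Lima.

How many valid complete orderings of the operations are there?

3 operations have no prerequisites (Operation Romeo, Operation Oscar, Task Sierra), so any of them could come first.
Enumerating by repeatedly choosing an available operation (one whose prerequisites are all placed) gives 36 distinct complete orderings.

36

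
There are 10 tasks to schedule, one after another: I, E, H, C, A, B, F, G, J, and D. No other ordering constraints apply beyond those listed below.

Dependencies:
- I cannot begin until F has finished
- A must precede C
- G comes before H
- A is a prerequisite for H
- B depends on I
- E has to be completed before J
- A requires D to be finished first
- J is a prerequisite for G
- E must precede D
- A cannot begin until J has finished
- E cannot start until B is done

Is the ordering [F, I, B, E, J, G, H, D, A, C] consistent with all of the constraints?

No

In the proposed order, H appears before A.
That contradicts the constraint that A must precede H.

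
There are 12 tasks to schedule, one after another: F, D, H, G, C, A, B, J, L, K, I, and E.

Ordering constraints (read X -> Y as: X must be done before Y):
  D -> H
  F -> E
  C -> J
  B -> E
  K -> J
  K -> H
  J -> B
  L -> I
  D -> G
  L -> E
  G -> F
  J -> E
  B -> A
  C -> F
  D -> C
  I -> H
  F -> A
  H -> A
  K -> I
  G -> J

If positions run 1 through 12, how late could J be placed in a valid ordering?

The tasks that are forced after J, directly or by a chain of constraints, are A, B, E. That's 3 tasks.
So at least 3 tasks follow J, putting J no later than position 9. That position is achievable by scheduling everything else first.

9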